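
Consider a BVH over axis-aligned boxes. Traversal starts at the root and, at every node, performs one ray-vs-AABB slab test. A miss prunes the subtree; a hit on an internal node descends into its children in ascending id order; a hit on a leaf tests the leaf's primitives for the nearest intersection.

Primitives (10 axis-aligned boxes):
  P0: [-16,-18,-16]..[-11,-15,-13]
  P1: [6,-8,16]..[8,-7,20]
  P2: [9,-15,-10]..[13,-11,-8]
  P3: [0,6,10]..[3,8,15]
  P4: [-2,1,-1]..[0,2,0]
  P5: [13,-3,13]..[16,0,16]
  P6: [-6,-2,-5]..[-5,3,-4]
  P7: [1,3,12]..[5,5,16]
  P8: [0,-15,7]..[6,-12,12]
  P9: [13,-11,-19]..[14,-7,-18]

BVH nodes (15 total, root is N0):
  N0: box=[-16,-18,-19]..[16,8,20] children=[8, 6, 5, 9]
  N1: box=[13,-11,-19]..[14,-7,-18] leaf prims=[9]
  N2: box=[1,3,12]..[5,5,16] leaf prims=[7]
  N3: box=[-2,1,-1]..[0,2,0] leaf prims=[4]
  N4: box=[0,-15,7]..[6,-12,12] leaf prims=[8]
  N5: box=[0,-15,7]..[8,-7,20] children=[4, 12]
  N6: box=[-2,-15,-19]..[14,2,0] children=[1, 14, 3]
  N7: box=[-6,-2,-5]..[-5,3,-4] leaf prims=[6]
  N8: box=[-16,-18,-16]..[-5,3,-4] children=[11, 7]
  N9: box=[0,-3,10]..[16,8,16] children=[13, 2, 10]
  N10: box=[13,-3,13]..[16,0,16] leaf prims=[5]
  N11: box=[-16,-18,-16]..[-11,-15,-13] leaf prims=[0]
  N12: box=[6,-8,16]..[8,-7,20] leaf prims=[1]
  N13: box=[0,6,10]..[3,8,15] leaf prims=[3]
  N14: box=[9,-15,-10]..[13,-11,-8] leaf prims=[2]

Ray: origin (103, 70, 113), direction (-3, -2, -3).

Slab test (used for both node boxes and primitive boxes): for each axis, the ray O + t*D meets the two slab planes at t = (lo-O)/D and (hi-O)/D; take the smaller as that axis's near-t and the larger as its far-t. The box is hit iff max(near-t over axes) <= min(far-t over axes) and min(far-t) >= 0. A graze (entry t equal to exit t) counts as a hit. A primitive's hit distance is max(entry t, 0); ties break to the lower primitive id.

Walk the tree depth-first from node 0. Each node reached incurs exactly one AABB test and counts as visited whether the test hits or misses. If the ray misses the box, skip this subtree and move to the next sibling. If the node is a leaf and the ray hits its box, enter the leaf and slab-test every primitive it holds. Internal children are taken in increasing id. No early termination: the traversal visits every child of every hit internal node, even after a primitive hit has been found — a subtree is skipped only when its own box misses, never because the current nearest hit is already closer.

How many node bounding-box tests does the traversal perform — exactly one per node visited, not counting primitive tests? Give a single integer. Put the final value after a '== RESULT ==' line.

Traverse from the root:
N0 x:[29,119/3] y:[31,44] z:[31,44] -> hit [31,119/3], descend [5, 6, 8, 9]
  N5 x:[95/3,103/3] y:[77/2,85/2] z:[31,106/3] -> miss, prune
  N6 x:[89/3,35] y:[34,85/2] z:[113/3,44] -> miss, prune
  N8 x:[36,119/3] y:[67/2,44] z:[39,43] -> hit [39,119/3], descend [7, 11]
    N7 x:[36,109/3] y:[67/2,36] z:[39,118/3] -> miss, prune
    N11 x:[38,119/3] y:[85/2,44] z:[42,43] -> miss, prune
  N9 x:[29,103/3] y:[31,73/2] z:[97/3,103/3] -> hit [97/3,103/3], descend [2, 10, 13]
    N2 x:[98/3,34] y:[65/2,67/2] z:[97/3,101/3] -> hit [98/3,67/2] leaf, test {P7@t=98/3}
    N10 x:[29,30] y:[35,73/2] z:[97/3,100/3] -> miss, prune
    N13 x:[100/3,103/3] y:[31,32] z:[98/3,103/3] -> miss, prune

Visited [0, 5, 6, 8, 7, 11, 9, 2, 10, 13]. Tests: 10 box, 1 leaf. Nearest: P7.

== RESULT ==
10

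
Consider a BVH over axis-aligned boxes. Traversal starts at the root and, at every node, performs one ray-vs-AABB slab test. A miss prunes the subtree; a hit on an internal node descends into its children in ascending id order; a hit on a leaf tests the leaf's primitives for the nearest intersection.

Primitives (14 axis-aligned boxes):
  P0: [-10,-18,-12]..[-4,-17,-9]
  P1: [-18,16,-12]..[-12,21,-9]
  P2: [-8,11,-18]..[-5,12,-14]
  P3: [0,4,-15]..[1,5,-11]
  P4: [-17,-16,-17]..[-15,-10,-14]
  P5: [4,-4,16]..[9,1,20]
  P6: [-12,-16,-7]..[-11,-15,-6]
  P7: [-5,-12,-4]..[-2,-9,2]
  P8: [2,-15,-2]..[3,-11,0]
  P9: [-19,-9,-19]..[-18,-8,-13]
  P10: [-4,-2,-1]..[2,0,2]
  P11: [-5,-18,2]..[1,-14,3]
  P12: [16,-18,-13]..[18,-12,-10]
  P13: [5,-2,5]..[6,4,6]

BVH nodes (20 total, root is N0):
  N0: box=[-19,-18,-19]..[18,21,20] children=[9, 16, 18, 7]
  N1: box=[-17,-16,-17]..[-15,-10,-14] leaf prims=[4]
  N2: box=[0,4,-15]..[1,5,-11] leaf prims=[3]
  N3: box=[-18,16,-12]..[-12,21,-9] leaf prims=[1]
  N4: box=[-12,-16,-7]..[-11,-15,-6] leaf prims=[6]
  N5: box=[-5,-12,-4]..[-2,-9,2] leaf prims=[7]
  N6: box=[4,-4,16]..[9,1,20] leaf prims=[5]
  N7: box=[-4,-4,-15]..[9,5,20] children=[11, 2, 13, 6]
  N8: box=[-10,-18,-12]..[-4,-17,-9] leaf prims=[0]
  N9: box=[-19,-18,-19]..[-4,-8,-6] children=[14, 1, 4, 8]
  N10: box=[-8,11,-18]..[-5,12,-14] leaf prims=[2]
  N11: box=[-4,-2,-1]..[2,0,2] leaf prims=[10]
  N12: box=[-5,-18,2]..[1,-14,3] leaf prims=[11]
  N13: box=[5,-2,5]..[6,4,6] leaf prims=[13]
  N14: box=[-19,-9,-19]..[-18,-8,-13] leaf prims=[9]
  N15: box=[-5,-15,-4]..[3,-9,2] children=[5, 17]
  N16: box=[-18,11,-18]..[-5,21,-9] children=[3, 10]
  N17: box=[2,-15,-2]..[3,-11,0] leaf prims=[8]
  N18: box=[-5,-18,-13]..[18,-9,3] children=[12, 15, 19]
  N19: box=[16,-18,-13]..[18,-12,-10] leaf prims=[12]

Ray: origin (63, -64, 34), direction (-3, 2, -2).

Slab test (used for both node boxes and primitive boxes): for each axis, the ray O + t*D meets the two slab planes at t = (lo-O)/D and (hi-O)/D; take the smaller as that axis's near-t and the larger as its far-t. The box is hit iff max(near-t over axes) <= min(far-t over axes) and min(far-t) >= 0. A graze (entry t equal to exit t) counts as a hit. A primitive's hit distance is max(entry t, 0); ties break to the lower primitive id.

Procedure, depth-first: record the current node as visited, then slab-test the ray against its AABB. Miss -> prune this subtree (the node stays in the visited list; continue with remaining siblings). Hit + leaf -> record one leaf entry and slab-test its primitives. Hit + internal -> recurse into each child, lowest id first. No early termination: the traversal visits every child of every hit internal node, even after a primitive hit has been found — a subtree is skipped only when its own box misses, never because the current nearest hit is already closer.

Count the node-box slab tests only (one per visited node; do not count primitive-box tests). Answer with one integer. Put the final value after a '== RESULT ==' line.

Trace the traversal:
N0 x:[15,82/3] y:[23,85/2] z:[7,53/2] -> hit [23,53/2], descend [7, 9, 16, 18]
  N7 x:[18,67/3] y:[30,69/2] z:[7,49/2] -> miss, prune
  N9 x:[67/3,82/3] y:[23,28] z:[20,53/2] -> hit [23,53/2], descend [1, 4, 8, 14]
    N1 x:[26,80/3] y:[24,27] z:[24,51/2] -> miss, prune
    N4 x:[74/3,25] y:[24,49/2] z:[20,41/2] -> miss, prune
    N8 x:[67/3,73/3] y:[23,47/2] z:[43/2,23] -> hit [23,23] leaf, test {P0@t=23}
    N14 x:[27,82/3] y:[55/2,28] z:[47/2,53/2] -> miss, prune
  N16 x:[68/3,27] y:[75/2,85/2] z:[43/2,26] -> miss, prune
  N18 x:[15,68/3] y:[23,55/2] z:[31/2,47/2] -> miss, prune

9 AABB tests over nodes [0, 7, 9, 1, 4, 8, 14, 16, 18]; 1 leaf entered; closest P0.

== RESULT ==
9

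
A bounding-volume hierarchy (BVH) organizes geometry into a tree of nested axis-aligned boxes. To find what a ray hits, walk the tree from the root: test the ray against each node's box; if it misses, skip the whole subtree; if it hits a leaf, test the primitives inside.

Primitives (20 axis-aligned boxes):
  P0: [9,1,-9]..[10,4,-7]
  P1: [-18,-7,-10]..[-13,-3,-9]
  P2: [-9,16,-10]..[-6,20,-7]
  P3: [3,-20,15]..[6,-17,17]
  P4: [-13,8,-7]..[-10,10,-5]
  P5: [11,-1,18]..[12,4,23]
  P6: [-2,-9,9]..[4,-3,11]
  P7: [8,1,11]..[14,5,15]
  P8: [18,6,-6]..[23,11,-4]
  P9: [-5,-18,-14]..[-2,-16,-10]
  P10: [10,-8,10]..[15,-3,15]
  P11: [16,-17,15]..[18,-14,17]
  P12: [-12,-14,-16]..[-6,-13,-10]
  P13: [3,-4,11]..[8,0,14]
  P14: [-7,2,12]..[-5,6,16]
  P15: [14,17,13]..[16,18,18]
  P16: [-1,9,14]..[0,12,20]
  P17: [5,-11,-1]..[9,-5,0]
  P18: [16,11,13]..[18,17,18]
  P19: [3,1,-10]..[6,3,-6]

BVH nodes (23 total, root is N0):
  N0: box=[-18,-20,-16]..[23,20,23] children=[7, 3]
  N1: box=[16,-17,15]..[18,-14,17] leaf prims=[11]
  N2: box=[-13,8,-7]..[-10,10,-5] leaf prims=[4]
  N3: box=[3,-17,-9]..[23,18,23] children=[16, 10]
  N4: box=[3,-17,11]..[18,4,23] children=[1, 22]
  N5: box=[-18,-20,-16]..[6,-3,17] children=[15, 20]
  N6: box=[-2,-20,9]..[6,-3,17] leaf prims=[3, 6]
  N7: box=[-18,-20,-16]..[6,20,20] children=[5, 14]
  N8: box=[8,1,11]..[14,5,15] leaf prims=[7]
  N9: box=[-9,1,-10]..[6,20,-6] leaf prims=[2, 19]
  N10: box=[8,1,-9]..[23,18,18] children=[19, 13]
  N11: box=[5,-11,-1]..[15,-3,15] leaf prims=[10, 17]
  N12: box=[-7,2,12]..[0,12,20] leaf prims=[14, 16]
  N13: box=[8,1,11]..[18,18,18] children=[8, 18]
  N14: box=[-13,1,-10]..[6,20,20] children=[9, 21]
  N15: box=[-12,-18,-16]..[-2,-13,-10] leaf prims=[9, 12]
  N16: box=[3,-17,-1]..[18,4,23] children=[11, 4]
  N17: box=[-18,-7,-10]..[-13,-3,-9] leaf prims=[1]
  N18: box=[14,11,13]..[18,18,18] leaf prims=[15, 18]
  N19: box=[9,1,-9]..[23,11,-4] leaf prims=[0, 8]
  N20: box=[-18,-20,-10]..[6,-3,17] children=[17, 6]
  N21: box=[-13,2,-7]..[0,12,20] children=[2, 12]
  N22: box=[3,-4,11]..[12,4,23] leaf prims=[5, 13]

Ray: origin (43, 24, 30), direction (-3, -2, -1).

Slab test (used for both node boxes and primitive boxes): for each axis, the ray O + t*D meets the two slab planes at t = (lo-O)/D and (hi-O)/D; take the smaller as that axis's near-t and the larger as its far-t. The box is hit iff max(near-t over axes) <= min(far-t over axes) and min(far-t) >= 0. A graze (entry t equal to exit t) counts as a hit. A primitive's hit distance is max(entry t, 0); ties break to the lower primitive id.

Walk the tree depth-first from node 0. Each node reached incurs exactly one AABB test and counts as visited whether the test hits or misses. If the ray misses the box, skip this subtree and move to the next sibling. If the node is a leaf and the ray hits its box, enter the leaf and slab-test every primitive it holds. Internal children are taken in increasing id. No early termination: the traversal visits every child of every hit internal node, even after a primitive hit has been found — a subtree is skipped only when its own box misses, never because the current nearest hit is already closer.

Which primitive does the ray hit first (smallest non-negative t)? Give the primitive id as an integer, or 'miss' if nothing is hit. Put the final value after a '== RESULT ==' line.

Traverse from the root:
N0 x:[20/3,61/3] y:[2,22] z:[7,46] -> hit [7,61/3], descend [3, 7]
  N3 x:[20/3,40/3] y:[3,41/2] z:[7,39] -> hit [7,40/3], descend [10, 16]
    N10 x:[20/3,35/3] y:[3,23/2] z:[12,39] -> miss, prune
    N16 x:[25/3,40/3] y:[10,41/2] z:[7,31] -> hit [10,40/3], descend [4, 11]
      N4 x:[25/3,40/3] y:[10,41/2] z:[7,19] -> hit [10,40/3], descend [1, 22]
        N1 x:[25/3,9] y:[19,41/2] z:[13,15] -> miss, prune
        N22 x:[31/3,40/3] y:[10,14] z:[7,19] -> hit [31/3,40/3] leaf, test {P5@t=31/3, P13(miss)}
      N11 x:[28/3,38/3] y:[27/2,35/2] z:[15,31] -> miss, prune
  N7 x:[37/3,61/3] y:[2,22] z:[10,46] -> hit [37/3,61/3], descend [5, 14]
    N5 x:[37/3,61/3] y:[27/2,22] z:[13,46] -> hit [27/2,61/3], descend [15, 20]
      N15 x:[15,55/3] y:[37/2,21] z:[40,46] -> miss, prune
      N20 x:[37/3,61/3] y:[27/2,22] z:[13,40] -> hit [27/2,61/3], descend [6, 17]
        N6 x:[37/3,15] y:[27/2,22] z:[13,21] -> hit [27/2,15] leaf, test {P3(miss), P6(miss)}
        N17 x:[56/3,61/3] y:[27/2,31/2] z:[39,40] -> miss, prune
    N14 x:[37/3,56/3] y:[2,23/2] z:[10,40] -> miss, prune

order=[0, 3, 10, 16, 4, 1, 22, 11, 7, 5, 15, 20, 6, 17, 14]  |boxes|=15  |leaves|=2  hit=P5

== RESULT ==
5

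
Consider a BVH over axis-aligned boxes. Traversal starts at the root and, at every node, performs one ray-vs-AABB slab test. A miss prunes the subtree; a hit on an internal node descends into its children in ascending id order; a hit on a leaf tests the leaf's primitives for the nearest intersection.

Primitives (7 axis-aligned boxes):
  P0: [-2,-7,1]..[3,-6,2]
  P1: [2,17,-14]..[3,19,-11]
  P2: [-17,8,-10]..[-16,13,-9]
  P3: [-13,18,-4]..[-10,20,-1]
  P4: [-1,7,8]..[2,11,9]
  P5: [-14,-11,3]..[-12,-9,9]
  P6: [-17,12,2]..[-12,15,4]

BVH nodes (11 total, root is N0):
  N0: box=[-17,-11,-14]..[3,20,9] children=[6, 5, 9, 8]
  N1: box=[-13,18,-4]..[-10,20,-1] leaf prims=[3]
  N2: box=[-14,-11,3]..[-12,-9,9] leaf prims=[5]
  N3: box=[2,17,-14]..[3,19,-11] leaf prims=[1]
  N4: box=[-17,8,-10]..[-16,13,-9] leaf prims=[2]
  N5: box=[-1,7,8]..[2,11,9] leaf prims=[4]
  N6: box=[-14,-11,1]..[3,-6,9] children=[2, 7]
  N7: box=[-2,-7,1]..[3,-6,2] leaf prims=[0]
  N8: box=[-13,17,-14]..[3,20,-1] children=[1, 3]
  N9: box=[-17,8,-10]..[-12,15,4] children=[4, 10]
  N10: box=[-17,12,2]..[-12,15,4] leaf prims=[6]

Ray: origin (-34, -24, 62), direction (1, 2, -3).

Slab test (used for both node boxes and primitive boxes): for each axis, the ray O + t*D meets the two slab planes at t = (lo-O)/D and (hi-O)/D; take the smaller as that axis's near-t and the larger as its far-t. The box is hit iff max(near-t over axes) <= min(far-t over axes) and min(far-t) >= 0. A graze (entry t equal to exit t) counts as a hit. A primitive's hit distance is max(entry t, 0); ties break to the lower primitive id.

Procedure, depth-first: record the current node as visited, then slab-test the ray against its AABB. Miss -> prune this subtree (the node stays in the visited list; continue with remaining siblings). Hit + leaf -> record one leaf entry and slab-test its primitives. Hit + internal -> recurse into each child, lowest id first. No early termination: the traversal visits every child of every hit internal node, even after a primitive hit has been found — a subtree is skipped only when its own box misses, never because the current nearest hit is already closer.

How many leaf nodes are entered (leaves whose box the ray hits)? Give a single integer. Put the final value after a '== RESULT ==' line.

Trace the traversal:
N0 x:[17,37] y:[13/2,22] z:[53/3,76/3] -> hit [53/3,22], descend [5, 6, 8, 9]
  N5 x:[33,36] y:[31/2,35/2] z:[53/3,18] -> miss, prune
  N6 x:[20,37] y:[13/2,9] z:[53/3,61/3] -> miss, prune
  N8 x:[21,37] y:[41/2,22] z:[21,76/3] -> hit [21,22], descend [1, 3]
    N1 x:[21,24] y:[21,22] z:[21,22] -> hit [21,22] leaf, test {P3@t=21}
    N3 x:[36,37] y:[41/2,43/2] z:[73/3,76/3] -> miss, prune
  N9 x:[17,22] y:[16,39/2] z:[58/3,24] -> hit [58/3,39/2], descend [4, 10]
    N4 x:[17,18] y:[16,37/2] z:[71/3,24] -> miss, prune
    N10 x:[17,22] y:[18,39/2] z:[58/3,20] -> hit [58/3,39/2] leaf, test {P6@t=58/3}

Summary -> nodes [0, 5, 6, 8, 1, 3, 9, 4, 10]; box-tests=9; leaf-entries=2; first=P6

== RESULT ==
2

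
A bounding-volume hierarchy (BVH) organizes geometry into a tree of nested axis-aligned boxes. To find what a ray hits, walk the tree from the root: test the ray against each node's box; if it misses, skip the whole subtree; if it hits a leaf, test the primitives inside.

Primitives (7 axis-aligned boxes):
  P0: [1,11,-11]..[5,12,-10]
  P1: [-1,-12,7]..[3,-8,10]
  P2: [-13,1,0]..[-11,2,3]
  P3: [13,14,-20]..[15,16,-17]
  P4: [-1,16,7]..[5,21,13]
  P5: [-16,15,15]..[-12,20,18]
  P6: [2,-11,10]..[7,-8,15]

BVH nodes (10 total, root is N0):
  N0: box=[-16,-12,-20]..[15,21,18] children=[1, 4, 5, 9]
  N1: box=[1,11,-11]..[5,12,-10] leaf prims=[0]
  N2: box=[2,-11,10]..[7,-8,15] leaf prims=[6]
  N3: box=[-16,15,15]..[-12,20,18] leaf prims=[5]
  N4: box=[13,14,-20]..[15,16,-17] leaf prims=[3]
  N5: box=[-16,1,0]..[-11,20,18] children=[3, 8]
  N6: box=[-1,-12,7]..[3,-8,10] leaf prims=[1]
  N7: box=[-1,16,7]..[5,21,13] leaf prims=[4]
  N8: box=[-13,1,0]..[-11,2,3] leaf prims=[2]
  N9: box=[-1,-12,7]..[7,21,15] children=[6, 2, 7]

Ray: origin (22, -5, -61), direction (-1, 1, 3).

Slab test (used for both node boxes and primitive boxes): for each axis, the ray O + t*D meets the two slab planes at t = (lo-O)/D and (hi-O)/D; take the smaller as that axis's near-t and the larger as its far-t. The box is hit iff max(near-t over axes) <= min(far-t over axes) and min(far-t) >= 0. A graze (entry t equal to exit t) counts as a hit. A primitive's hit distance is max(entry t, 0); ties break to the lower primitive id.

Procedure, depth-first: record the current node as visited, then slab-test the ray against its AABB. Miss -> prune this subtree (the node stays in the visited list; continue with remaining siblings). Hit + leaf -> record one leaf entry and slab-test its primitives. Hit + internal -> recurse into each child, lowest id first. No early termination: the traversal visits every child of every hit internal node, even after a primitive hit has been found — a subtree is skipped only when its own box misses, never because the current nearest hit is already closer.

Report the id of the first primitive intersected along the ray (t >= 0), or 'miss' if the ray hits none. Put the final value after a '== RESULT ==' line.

Trace the traversal:
N0 x:[7,38] y:[-7,26] z:[41/3,79/3] -> hit [41/3,26], descend [1, 4, 5, 9]
  N1 x:[17,21] y:[16,17] z:[50/3,17] -> hit [17,17] leaf, test {P0@t=17}
  N4 x:[7,9] y:[19,21] z:[41/3,44/3] -> miss, prune
  N5 x:[33,38] y:[6,25] z:[61/3,79/3] -> miss, prune
  N9 x:[15,23] y:[-7,26] z:[68/3,76/3] -> hit [68/3,23], descend [2, 6, 7]
    N2 x:[15,20] y:[-6,-3] z:[71/3,76/3] -> miss, prune
    N6 x:[19,23] y:[-7,-3] z:[68/3,71/3] -> miss, prune
    N7 x:[17,23] y:[21,26] z:[68/3,74/3] -> hit [68/3,23] leaf, test {P4@t=68/3}

Visited [0, 1, 4, 5, 9, 2, 6, 7]. Tests: 8 box, 2 leaf. Nearest: P0.

== RESULT ==
0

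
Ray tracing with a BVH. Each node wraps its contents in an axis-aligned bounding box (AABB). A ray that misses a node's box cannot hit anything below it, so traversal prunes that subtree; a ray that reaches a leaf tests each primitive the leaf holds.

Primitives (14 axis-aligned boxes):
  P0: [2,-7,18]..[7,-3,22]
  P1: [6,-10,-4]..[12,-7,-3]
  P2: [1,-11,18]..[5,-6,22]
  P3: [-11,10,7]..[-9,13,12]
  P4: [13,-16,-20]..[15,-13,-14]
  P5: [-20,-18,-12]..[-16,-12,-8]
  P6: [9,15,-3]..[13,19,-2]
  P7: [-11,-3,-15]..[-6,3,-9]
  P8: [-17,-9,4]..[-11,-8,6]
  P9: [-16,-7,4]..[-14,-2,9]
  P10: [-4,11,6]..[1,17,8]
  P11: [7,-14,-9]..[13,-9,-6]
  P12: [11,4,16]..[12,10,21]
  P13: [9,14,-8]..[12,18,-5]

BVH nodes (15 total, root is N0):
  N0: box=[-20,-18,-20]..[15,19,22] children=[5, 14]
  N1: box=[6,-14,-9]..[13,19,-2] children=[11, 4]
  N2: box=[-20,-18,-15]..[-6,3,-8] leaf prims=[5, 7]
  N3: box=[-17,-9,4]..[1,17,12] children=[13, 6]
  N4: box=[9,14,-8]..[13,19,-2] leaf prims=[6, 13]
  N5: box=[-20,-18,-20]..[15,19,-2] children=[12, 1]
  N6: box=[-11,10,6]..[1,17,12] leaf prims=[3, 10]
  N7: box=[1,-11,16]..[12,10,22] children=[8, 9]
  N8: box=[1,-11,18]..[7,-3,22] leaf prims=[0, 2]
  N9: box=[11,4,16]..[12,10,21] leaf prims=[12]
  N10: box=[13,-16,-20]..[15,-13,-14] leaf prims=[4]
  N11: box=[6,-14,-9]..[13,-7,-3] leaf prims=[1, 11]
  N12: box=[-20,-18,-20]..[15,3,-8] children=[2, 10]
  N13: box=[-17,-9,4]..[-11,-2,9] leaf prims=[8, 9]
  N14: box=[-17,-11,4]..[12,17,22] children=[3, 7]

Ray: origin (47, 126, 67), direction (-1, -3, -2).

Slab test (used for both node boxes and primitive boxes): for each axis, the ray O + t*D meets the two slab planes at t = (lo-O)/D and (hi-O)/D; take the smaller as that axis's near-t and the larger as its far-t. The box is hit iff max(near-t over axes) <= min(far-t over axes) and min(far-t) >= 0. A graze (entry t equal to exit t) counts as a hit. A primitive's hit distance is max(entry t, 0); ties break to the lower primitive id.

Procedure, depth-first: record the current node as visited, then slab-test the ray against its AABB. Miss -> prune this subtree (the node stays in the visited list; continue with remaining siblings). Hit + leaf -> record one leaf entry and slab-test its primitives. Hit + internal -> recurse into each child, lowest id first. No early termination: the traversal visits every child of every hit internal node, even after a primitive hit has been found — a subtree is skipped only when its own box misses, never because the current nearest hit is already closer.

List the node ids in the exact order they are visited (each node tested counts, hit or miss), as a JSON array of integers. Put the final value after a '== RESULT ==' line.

Traverse from the root:
N0 x:[32,67] y:[107/3,48] z:[45/2,87/2] -> hit [107/3,87/2], descend [5, 14]
  N5 x:[32,67] y:[107/3,48] z:[69/2,87/2] -> hit [107/3,87/2], descend [1, 12]
    N1 x:[34,41] y:[107/3,140/3] z:[69/2,38] -> hit [107/3,38], descend [4, 11]
      N4 x:[34,38] y:[107/3,112/3] z:[69/2,75/2] -> hit [107/3,112/3] leaf, test {P6(miss), P13@t=36}
      N11 x:[34,41] y:[133/3,140/3] z:[35,38] -> miss, prune
    N12 x:[32,67] y:[41,48] z:[75/2,87/2] -> hit [41,87/2], descend [2, 10]
      N2 x:[53,67] y:[41,48] z:[75/2,41] -> miss, prune
      N10 x:[32,34] y:[139/3,142/3] z:[81/2,87/2] -> miss, prune
  N14 x:[35,64] y:[109/3,137/3] z:[45/2,63/2] -> miss, prune

order=[0, 5, 1, 4, 11, 12, 2, 10, 14]  |boxes|=9  |leaves|=1  hit=P13

== RESULT ==
[0, 5, 1, 4, 11, 12, 2, 10, 14]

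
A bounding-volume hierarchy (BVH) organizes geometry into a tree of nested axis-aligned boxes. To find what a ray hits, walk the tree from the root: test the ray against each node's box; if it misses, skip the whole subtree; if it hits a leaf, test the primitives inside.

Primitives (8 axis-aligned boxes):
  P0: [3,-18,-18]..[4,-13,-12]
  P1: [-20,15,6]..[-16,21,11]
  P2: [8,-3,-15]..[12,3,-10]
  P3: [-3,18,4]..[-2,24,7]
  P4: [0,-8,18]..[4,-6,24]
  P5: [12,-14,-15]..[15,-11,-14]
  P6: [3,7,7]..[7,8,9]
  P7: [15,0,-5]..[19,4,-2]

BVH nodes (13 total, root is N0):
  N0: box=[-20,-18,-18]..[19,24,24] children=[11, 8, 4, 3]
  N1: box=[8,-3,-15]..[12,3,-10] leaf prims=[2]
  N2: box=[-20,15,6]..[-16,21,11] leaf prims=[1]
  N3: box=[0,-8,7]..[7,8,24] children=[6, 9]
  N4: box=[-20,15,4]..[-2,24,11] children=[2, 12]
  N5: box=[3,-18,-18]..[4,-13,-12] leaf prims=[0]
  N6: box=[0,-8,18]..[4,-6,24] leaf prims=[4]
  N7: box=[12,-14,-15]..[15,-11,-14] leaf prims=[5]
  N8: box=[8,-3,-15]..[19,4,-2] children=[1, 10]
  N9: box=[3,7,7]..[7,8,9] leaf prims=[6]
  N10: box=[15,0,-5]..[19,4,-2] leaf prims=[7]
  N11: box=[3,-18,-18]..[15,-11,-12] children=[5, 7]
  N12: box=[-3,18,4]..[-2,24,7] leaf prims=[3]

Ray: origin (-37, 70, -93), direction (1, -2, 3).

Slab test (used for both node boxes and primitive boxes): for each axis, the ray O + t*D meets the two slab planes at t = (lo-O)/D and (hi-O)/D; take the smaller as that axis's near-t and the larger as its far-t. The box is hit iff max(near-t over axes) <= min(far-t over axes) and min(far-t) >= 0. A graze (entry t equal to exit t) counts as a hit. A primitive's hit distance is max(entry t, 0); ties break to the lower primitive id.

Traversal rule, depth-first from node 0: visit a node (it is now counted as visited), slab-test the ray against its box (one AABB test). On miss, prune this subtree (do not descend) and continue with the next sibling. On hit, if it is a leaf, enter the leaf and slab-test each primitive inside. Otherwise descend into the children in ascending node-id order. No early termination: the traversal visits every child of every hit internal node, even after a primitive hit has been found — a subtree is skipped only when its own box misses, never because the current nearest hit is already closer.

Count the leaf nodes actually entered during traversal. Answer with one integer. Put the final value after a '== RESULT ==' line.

Traverse from the root:
N0 x:[17,56] y:[23,44] z:[25,39] -> hit [25,39], descend [3, 4, 8, 11]
  N3 x:[37,44] y:[31,39] z:[100/3,39] -> hit [37,39], descend [6, 9]
    N6 x:[37,41] y:[38,39] z:[37,39] -> hit [38,39] leaf, test {P4@t=38}
    N9 x:[40,44] y:[31,63/2] z:[100/3,34] -> miss, prune
  N4 x:[17,35] y:[23,55/2] z:[97/3,104/3] -> miss, prune
  N8 x:[45,56] y:[33,73/2] z:[26,91/3] -> miss, prune
  N11 x:[40,52] y:[81/2,44] z:[25,27] -> miss, prune

7 AABB tests over nodes [0, 3, 6, 9, 4, 8, 11]; 1 leaf entered; closest P4.

== RESULT ==
1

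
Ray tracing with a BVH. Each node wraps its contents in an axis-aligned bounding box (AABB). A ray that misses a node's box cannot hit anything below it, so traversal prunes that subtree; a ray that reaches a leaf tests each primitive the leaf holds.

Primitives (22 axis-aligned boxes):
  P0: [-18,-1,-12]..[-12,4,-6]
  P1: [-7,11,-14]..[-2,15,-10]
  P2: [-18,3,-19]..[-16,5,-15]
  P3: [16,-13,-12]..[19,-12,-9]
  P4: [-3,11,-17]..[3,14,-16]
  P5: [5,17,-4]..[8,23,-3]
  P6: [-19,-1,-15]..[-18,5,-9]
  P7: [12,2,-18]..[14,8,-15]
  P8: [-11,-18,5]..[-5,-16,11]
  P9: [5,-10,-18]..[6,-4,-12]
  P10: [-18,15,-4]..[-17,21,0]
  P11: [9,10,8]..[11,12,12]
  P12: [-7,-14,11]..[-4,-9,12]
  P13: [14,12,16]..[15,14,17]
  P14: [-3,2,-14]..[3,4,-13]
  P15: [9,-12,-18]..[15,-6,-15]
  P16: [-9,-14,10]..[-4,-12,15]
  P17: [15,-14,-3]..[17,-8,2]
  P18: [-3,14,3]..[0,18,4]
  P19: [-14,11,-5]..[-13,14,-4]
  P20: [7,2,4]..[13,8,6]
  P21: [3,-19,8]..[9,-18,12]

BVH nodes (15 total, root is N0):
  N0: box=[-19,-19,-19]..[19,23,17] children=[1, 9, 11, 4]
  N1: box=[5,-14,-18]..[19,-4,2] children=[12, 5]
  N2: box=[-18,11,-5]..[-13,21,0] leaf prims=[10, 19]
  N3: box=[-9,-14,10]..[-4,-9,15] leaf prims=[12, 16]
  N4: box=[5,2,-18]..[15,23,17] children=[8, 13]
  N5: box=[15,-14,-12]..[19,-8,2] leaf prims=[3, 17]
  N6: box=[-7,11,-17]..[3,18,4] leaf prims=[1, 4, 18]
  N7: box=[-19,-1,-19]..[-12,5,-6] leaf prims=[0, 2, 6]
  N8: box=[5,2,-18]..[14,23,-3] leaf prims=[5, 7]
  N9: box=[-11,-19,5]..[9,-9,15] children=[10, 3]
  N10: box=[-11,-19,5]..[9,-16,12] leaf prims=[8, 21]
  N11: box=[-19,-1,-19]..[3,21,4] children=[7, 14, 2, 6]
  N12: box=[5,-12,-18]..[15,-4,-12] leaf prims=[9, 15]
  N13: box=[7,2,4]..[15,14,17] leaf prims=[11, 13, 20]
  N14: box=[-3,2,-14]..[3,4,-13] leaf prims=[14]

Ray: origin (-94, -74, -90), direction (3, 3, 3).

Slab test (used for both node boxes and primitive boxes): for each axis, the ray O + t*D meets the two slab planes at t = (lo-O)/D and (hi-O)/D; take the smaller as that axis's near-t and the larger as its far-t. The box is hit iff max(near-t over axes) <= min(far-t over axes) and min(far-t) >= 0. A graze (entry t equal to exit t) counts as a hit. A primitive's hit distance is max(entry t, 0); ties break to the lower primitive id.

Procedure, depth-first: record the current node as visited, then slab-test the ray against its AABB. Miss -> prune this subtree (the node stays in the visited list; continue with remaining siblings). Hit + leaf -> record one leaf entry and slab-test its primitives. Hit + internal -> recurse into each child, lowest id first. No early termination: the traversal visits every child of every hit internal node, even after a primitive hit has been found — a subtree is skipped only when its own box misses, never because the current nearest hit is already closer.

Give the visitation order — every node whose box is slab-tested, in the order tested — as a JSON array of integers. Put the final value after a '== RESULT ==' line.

Trace the traversal:
N0 x:[25,113/3] y:[55/3,97/3] z:[71/3,107/3] -> hit [25,97/3], descend [1, 4, 9, 11]
  N1 x:[33,113/3] y:[20,70/3] z:[24,92/3] -> miss, prune
  N4 x:[33,109/3] y:[76/3,97/3] z:[24,107/3] -> miss, prune
  N9 x:[83/3,103/3] y:[55/3,65/3] z:[95/3,35] -> miss, prune
  N11 x:[25,97/3] y:[73/3,95/3] z:[71/3,94/3] -> hit [25,94/3], descend [2, 6, 7, 14]
    N2 x:[76/3,27] y:[85/3,95/3] z:[85/3,30] -> miss, prune
    N6 x:[29,97/3] y:[85/3,92/3] z:[73/3,94/3] -> hit [29,92/3] leaf, test {P1(miss), P4(miss), P18(miss)}
    N7 x:[25,82/3] y:[73/3,79/3] z:[71/3,28] -> hit [25,79/3] leaf, test {P0@t=26, P2(miss), P6@t=25}
    N14 x:[91/3,97/3] y:[76/3,26] z:[76/3,77/3] -> miss, prune

Visited [0, 1, 4, 9, 11, 2, 6, 7, 14]. Tests: 9 box, 2 leaf. Nearest: P6.

== RESULT ==
[0, 1, 4, 9, 11, 2, 6, 7, 14]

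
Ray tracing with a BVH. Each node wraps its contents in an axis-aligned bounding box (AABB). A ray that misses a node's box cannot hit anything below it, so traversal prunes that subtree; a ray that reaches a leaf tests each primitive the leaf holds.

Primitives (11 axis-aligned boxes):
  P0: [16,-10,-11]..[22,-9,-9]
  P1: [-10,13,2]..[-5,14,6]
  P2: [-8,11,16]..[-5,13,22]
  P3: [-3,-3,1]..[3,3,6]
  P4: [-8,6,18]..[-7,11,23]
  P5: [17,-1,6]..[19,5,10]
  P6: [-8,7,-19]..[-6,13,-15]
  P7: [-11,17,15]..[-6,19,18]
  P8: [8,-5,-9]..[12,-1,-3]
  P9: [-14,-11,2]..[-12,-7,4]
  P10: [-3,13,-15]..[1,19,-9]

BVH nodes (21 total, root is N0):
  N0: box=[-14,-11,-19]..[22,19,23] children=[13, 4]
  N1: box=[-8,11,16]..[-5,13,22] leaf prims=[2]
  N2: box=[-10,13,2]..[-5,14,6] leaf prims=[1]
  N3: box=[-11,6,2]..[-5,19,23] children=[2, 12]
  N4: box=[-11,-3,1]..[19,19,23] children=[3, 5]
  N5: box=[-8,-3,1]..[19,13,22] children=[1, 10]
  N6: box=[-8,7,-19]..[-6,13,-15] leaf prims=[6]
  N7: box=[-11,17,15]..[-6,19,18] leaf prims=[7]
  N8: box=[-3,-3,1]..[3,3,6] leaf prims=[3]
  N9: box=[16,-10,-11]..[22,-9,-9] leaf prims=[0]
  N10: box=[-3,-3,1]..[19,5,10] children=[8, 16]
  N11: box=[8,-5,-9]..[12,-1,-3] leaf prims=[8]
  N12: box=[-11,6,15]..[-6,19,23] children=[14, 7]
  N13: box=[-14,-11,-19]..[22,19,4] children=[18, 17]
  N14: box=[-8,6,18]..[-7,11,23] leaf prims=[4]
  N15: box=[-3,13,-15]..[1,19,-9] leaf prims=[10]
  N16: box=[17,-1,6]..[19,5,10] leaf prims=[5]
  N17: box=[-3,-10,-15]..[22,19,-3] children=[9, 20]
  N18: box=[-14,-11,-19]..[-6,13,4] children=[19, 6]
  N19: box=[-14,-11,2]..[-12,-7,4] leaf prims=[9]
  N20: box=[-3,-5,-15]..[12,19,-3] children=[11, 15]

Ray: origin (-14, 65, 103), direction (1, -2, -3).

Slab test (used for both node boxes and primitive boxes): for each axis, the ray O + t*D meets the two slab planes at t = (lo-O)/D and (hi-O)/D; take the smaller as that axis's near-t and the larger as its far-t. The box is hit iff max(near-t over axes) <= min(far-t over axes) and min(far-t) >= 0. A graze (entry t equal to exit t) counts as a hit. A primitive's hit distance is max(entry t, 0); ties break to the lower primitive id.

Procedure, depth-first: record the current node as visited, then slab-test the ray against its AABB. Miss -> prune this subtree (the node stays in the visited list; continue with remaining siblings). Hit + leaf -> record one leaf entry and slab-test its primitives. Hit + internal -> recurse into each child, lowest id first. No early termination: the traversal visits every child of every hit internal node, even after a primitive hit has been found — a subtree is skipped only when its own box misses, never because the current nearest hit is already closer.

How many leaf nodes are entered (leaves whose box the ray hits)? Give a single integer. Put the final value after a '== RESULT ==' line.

Walk:
N0 x:[0,36] y:[23,38] z:[80/3,122/3] -> hit [80/3,36], descend [4, 13]
  N4 x:[3,33] y:[23,34] z:[80/3,34] -> hit [80/3,33], descend [3, 5]
    N3 x:[3,9] y:[23,59/2] z:[80/3,101/3] -> miss, prune
    N5 x:[6,33] y:[26,34] z:[27,34] -> hit [27,33], descend [1, 10]
      N1 x:[6,9] y:[26,27] z:[27,29] -> miss, prune
      N10 x:[11,33] y:[30,34] z:[31,34] -> hit [31,33], descend [8, 16]
        N8 x:[11,17] y:[31,34] z:[97/3,34] -> miss, prune
        N16 x:[31,33] y:[30,33] z:[31,97/3] -> hit [31,97/3] leaf, test {P5@t=31}
  N13 x:[0,36] y:[23,38] z:[33,122/3] -> hit [33,36], descend [17, 18]
    N17 x:[11,36] y:[23,75/2] z:[106/3,118/3] -> hit [106/3,36], descend [9, 20]
      N9 x:[30,36] y:[37,75/2] z:[112/3,38] -> miss, prune
      N20 x:[11,26] y:[23,35] z:[106/3,118/3] -> miss, prune
    N18 x:[0,8] y:[26,38] z:[33,122/3] -> miss, prune

13 AABB tests over nodes [0, 4, 3, 5, 1, 10, 8, 16, 13, 17, 9, 20, 18]; 1 leaf entered; closest P5.

== RESULT ==
1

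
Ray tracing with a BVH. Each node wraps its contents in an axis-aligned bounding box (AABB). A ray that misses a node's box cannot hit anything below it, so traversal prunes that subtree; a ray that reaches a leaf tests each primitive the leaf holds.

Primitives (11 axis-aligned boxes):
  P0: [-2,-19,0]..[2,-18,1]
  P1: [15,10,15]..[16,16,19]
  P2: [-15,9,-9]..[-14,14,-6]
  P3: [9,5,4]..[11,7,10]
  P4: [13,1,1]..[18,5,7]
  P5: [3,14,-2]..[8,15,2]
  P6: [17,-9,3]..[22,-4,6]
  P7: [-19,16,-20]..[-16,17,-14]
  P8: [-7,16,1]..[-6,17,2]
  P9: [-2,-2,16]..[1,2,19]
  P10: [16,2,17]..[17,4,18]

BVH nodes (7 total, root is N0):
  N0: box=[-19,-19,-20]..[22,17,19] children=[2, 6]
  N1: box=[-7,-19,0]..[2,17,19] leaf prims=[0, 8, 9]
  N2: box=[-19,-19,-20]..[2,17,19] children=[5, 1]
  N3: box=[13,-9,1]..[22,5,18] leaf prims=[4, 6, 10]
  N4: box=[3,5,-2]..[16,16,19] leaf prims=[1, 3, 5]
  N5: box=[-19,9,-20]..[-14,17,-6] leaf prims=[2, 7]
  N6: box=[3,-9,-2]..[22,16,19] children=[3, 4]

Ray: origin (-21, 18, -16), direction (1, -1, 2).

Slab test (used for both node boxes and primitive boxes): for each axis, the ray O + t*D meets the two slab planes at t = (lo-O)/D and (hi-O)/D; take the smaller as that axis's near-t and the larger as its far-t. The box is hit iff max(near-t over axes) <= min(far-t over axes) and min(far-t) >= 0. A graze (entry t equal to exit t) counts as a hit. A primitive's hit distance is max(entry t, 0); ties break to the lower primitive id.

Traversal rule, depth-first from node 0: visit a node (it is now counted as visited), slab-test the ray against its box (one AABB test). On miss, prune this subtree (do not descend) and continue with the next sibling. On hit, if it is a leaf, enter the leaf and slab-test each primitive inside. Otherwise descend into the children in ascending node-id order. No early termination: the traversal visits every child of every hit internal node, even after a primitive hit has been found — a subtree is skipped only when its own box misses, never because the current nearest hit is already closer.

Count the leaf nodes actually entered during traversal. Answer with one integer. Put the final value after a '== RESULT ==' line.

Walk:
N0 x:[2,43] y:[1,37] z:[-2,35/2] -> hit [2,35/2], descend [2, 6]
  N2 x:[2,23] y:[1,37] z:[-2,35/2] -> hit [2,35/2], descend [1, 5]
    N1 x:[14,23] y:[1,37] z:[8,35/2] -> hit [14,35/2] leaf, test {P0(miss), P8(miss), P9(miss)}
    N5 x:[2,7] y:[1,9] z:[-2,5] -> hit [2,5] leaf, test {P2(miss), P7(miss)}
  N6 x:[24,43] y:[2,27] z:[7,35/2] -> miss, prune

Visited [0, 2, 1, 5, 6]. Tests: 5 box, 2 leaf. Nearest: miss.

== RESULT ==
2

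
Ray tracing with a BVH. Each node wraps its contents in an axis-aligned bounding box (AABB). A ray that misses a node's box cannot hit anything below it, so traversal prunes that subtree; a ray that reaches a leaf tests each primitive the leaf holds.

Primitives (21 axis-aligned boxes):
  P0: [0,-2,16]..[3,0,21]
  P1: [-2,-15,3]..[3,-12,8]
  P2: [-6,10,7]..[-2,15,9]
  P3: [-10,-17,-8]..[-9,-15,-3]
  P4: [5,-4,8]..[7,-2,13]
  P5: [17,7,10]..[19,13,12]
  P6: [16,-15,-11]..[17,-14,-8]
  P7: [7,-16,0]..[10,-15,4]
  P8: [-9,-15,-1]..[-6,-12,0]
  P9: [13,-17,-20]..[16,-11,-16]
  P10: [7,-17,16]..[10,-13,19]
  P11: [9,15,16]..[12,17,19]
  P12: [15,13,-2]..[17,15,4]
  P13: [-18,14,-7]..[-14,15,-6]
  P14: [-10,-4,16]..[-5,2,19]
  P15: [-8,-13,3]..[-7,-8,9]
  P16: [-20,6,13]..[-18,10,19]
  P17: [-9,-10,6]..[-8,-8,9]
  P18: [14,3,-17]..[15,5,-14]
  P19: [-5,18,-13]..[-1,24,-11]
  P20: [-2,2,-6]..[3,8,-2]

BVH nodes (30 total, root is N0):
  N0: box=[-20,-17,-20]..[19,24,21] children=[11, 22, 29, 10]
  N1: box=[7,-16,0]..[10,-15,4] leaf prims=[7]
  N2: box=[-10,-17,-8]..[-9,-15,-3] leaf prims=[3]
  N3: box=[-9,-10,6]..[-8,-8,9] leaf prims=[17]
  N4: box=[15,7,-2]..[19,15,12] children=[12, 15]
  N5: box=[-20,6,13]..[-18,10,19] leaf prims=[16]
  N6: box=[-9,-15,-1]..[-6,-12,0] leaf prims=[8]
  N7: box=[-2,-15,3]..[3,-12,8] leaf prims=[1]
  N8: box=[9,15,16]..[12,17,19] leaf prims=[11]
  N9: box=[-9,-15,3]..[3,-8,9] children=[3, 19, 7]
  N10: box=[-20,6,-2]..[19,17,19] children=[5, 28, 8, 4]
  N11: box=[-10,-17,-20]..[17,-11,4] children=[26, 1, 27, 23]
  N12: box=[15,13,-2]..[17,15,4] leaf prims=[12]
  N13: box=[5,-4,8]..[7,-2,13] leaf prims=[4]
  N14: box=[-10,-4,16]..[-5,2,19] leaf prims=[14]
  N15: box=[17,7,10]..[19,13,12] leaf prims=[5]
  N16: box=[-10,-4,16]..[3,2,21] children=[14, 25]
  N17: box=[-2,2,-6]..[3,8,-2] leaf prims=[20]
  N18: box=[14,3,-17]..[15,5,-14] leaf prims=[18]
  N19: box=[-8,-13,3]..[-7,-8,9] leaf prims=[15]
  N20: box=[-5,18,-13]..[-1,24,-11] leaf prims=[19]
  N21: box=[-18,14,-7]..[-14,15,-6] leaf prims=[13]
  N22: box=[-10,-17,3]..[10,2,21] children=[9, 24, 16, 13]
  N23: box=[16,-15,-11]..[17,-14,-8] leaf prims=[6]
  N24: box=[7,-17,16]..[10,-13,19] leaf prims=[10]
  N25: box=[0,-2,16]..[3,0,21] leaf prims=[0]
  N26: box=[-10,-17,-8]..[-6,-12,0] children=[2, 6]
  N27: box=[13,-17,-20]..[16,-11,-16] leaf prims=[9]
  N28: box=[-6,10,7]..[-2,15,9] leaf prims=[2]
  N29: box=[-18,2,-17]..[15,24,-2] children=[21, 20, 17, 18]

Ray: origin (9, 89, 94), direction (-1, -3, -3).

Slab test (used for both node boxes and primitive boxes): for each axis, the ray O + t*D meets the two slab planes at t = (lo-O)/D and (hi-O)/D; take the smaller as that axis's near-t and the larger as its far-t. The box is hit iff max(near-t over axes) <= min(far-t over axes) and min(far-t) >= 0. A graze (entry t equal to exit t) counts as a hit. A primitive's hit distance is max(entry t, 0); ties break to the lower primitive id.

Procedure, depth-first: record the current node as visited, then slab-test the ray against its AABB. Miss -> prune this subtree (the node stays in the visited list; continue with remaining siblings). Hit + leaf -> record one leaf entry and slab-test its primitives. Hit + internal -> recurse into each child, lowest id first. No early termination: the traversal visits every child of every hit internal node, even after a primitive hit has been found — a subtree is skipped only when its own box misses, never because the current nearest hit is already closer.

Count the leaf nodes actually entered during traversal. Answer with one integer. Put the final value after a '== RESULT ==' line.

Trace the traversal:
N0 x:[-10,29] y:[65/3,106/3] z:[73/3,38] -> hit [73/3,29], descend [10, 11, 22, 29]
  N10 x:[-10,29] y:[24,83/3] z:[25,32] -> hit [25,83/3], descend [4, 5, 8, 28]
    N4 x:[-10,-6] y:[74/3,82/3] z:[82/3,32] -> miss, prune
    N5 x:[27,29] y:[79/3,83/3] z:[25,27] -> hit [27,27] leaf, test {P16@t=27}
    N8 x:[-3,0] y:[24,74/3] z:[25,26] -> miss, prune
    N28 x:[11,15] y:[74/3,79/3] z:[85/3,29] -> miss, prune
  N11 x:[-8,19] y:[100/3,106/3] z:[30,38] -> miss, prune
  N22 x:[-1,19] y:[29,106/3] z:[73/3,91/3] -> miss, prune
  N29 x:[-6,27] y:[65/3,29] z:[32,37] -> miss, prune

Visited [0, 10, 4, 5, 8, 28, 11, 22, 29]. Tests: 9 box, 1 leaf. Nearest: P16.

== RESULT ==
1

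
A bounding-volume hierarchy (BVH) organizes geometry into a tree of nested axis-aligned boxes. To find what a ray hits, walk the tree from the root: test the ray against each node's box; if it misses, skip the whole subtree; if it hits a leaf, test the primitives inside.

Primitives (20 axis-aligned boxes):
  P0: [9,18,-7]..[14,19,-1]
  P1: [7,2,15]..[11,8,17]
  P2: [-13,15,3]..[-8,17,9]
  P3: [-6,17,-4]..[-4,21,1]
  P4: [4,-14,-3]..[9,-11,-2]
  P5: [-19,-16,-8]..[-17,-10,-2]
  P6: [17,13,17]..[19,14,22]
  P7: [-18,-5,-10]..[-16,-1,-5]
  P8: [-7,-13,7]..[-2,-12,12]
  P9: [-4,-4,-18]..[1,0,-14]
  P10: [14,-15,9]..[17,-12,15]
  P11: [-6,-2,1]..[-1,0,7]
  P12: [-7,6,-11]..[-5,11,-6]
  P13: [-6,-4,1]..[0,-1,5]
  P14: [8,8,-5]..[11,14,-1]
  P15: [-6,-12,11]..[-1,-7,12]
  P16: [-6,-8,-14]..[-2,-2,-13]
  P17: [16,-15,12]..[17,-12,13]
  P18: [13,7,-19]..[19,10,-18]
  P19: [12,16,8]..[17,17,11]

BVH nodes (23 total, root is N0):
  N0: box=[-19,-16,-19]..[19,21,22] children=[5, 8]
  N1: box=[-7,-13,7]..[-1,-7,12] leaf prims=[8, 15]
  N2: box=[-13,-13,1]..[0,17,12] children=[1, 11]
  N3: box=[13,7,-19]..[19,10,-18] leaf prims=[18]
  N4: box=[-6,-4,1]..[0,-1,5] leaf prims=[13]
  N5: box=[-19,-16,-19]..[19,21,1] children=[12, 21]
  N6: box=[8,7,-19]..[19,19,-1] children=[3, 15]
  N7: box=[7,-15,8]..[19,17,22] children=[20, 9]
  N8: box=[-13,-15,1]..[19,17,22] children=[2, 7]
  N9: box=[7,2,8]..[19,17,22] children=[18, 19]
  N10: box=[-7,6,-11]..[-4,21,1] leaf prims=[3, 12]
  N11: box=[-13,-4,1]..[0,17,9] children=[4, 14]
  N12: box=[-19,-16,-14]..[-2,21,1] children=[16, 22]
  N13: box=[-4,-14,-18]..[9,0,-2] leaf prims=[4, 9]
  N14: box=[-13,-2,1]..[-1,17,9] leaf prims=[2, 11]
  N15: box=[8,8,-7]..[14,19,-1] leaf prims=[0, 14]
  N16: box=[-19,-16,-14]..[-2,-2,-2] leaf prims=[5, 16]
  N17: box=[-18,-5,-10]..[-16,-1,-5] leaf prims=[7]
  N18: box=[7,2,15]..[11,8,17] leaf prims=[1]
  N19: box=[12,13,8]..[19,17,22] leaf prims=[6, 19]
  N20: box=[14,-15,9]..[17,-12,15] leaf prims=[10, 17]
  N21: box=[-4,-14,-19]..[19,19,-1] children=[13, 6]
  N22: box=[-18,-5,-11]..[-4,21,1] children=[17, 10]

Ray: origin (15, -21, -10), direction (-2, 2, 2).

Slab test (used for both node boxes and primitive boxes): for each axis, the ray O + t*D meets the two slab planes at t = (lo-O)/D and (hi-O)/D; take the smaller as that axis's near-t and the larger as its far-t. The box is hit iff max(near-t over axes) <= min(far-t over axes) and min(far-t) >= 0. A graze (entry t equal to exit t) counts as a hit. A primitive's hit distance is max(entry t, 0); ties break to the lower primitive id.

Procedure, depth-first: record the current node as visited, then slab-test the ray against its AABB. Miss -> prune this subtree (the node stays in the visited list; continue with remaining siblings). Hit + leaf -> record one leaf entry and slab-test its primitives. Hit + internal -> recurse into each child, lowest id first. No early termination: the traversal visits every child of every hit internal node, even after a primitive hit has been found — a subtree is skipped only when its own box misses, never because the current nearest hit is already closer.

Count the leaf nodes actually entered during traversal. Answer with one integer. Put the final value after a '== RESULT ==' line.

Traverse from the root:
N0 x:[-2,17] y:[5/2,21] z:[-9/2,16] -> hit [5/2,16], descend [5, 8]
  N5 x:[-2,17] y:[5/2,21] z:[-9/2,11/2] -> hit [5/2,11/2], descend [12, 21]
    N12 x:[17/2,17] y:[5/2,21] z:[-2,11/2] -> miss, prune
    N21 x:[-2,19/2] y:[7/2,20] z:[-9/2,9/2] -> hit [7/2,9/2], descend [6, 13]
      N6 x:[-2,7/2] y:[14,20] z:[-9/2,9/2] -> miss, prune
      N13 x:[3,19/2] y:[7/2,21/2] z:[-4,4] -> hit [7/2,4] leaf, test {P4@t=7/2, P9(miss)}
  N8 x:[-2,14] y:[3,19] z:[11/2,16] -> hit [11/2,14], descend [2, 7]
    N2 x:[15/2,14] y:[4,19] z:[11/2,11] -> hit [15/2,11], descend [1, 11]
      N1 x:[8,11] y:[4,7] z:[17/2,11] -> miss, prune
      N11 x:[15/2,14] y:[17/2,19] z:[11/2,19/2] -> hit [17/2,19/2], descend [4, 14]
        N4 x:[15/2,21/2] y:[17/2,10] z:[11/2,15/2] -> miss, prune
        N14 x:[8,14] y:[19/2,19] z:[11/2,19/2] -> hit [19/2,19/2] leaf, test {P2(miss), P11(miss)}
    N7 x:[-2,4] y:[3,19] z:[9,16] -> miss, prune

order=[0, 5, 12, 21, 6, 13, 8, 2, 1, 11, 4, 14, 7]  |boxes|=13  |leaves|=2  hit=P4

== RESULT ==
2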